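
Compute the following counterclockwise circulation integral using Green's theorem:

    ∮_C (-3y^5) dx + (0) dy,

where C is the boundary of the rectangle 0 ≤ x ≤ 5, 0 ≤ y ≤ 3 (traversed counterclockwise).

Green's theorem converts the closed line integral into a double integral over the enclosed region D:

    ∮_C P dx + Q dy = ∬_D (∂Q/∂x - ∂P/∂y) dA.

Here P = -3y^5, Q = 0, so

    ∂Q/∂x = 0,    ∂P/∂y = -15y^4,
    ∂Q/∂x - ∂P/∂y = 15y^4.

D is the region 0 ≤ x ≤ 5, 0 ≤ y ≤ 3. Evaluating the double integral:

    ∬_D (15y^4) dA = ∫_0^{5} ∫_0^{3} (15y^4) dy dx.

Inner (y from 0 to 3): 729.
Outer (x from 0 to 5): 3645.

Therefore ∮_C P dx + Q dy = 3645.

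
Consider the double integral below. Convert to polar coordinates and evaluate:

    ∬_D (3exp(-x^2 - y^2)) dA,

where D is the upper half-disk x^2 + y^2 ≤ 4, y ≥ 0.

The region D is 0 ≤ r ≤ 2, 0 ≤ θ ≤ π in polar coordinates, where x = r cos(θ), y = r sin(θ), and dA = r dr dθ.

Under the substitution, the integrand becomes 3exp(-r^2), so

    ∬_D (3exp(-x^2 - y^2)) dA = ∫_{0}^{π} ∫_{0}^{2} (3exp(-r^2)) · r dr dθ.

Inner integral (in r): ∫_{0}^{2} (3exp(-r^2)) · r dr = 3/2 - 3exp(-4)/2.

Outer integral (in θ): ∫_{0}^{π} (3/2 - 3exp(-4)/2) dθ = -3π (1 - exp(4))exp(-4)/2.

Therefore ∬_D (3exp(-x^2 - y^2)) dA = -3π (1 - exp(4))exp(-4)/2.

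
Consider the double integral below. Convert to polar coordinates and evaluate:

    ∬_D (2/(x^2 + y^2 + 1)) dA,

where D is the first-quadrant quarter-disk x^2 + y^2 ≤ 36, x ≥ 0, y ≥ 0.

The region D is 0 ≤ r ≤ 6, 0 ≤ θ ≤ π/2 in polar coordinates, where x = r cos(θ), y = r sin(θ), and dA = r dr dθ.

Under the substitution, the integrand becomes 2/(r^2 + 1), so

    ∬_D (2/(x^2 + y^2 + 1)) dA = ∫_{0}^{π/2} ∫_{0}^{6} (2/(r^2 + 1)) · r dr dθ.

Inner integral (in r): ∫_{0}^{6} (2/(r^2 + 1)) · r dr = log(37).

Outer integral (in θ): ∫_{0}^{π/2} (log(37)) dθ = π log(37)/2.

Therefore ∬_D (2/(x^2 + y^2 + 1)) dA = π log(37)/2.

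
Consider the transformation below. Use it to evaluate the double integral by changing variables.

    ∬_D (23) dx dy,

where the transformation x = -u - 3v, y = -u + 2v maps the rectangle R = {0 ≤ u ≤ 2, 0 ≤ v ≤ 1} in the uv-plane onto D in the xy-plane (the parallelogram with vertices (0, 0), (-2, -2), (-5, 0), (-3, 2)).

Compute the Jacobian determinant of (x, y) with respect to (u, v):

    ∂(x,y)/∂(u,v) = | -1  -3 | = (-1)(2) - (-3)(-1) = -5.
                   | -1  2 |

Its absolute value is |J| = 5 (the area scaling factor).

Substituting x = -u - 3v, y = -u + 2v into the integrand,

    23 → 23,

so the integral becomes

    ∬_R (23) · |J| du dv = ∫_0^2 ∫_0^1 (115) dv du.

Inner (v): 115.
Outer (u): 230.

Therefore ∬_D (23) dx dy = 230.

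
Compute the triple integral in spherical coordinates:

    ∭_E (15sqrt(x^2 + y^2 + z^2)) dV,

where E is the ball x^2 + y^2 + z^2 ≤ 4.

In spherical coordinates, x = ρ sin(φ) cos(θ), y = ρ sin(φ) sin(θ), z = ρ cos(φ), and dV = ρ^2 sin(φ) dρ dφ dθ.

The integrand becomes 15ρ, so

    ∭_E (15sqrt(x^2 + y^2 + z^2)) dV = ∫_{0}^{2π} ∫_{0}^{π} ∫_{0}^{2} (15ρ) · ρ^2 sin(φ) dρ dφ dθ.

Inner (ρ): 60sin(φ).
Middle (φ): 120.
Outer (θ): 240π.

Therefore the triple integral equals 240π.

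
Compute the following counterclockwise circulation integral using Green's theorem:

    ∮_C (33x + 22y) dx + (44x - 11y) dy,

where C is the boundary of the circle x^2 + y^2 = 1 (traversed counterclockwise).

Green's theorem converts the closed line integral into a double integral over the enclosed region D:

    ∮_C P dx + Q dy = ∬_D (∂Q/∂x - ∂P/∂y) dA.

Here P = 33x + 22y, Q = 44x - 11y, so

    ∂Q/∂x = 44,    ∂P/∂y = 22,
    ∂Q/∂x - ∂P/∂y = 22.

D is the region x^2 + y^2 ≤ 1. Evaluating the double integral:

In polar coordinates (x = r cos θ, y = r sin θ, dA = r dr dθ) the integrand becomes 22, so

    ∬_D (22) dA = ∫_0^{2π} ∫_0^{1} (22) · r dr dθ.

Inner (r from 0 to 1): 11.
Outer (θ from 0 to 2π): 22π.

Therefore ∮_C P dx + Q dy = 22π.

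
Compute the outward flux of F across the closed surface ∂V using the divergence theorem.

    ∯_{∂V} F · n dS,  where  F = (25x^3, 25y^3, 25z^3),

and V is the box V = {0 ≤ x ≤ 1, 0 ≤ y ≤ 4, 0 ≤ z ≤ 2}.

By the divergence theorem,

    ∯_{∂V} F · n dS = ∭_V (∇ · F) dV.

Compute the divergence:
    ∇ · F = ∂F_x/∂x + ∂F_y/∂y + ∂F_z/∂z = 75x^2 + 75y^2 + 75z^2.

V is a rectangular box, so dV = dx dy dz with 0 ≤ x ≤ 1, 0 ≤ y ≤ 4, 0 ≤ z ≤ 2.

Integrate (75x^2 + 75y^2 + 75z^2) over V as an iterated integral:

    ∭_V (∇·F) dV = ∫_0^{1} ∫_0^{4} ∫_0^{2} (75x^2 + 75y^2 + 75z^2) dz dy dx.

Inner (z from 0 to 2): 150x^2 + 150y^2 + 200.
Middle (y from 0 to 4): 600x^2 + 4000.
Outer (x from 0 to 1): 4200.

Therefore ∯_{∂V} F · n dS = 4200.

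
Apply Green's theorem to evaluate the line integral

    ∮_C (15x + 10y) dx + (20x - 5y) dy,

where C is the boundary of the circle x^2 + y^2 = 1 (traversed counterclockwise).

Green's theorem converts the closed line integral into a double integral over the enclosed region D:

    ∮_C P dx + Q dy = ∬_D (∂Q/∂x - ∂P/∂y) dA.

Here P = 15x + 10y, Q = 20x - 5y, so

    ∂Q/∂x = 20,    ∂P/∂y = 10,
    ∂Q/∂x - ∂P/∂y = 10.

D is the region x^2 + y^2 ≤ 1. Evaluating the double integral:

In polar coordinates (x = r cos θ, y = r sin θ, dA = r dr dθ) the integrand becomes 10, so

    ∬_D (10) dA = ∫_0^{2π} ∫_0^{1} (10) · r dr dθ.

Inner (r from 0 to 1): 5.
Outer (θ from 0 to 2π): 10π.

Therefore ∮_C P dx + Q dy = 10π.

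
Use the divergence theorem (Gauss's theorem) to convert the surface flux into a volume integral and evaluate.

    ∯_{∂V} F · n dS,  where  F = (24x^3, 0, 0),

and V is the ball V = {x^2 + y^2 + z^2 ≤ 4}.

By the divergence theorem,

    ∯_{∂V} F · n dS = ∭_V (∇ · F) dV.

Compute the divergence:
    ∇ · F = ∂F_x/∂x + ∂F_y/∂y + ∂F_z/∂z = 72x^2 + 0 + 0 = 72x^2.

In spherical coordinates, x = ρ sin(φ) cos(θ), y = ρ sin(φ) sin(θ), z = ρ cos(φ), dV = ρ^2 sin(φ) dρ dφ dθ, with 0 ≤ ρ ≤ 2, 0 ≤ φ ≤ π, 0 ≤ θ ≤ 2π.

The integrand, after substitution and multiplying by the volume element, becomes (72ρ^2sin(φ)^2cos(θ)^2) · ρ^2 sin(φ), so

    ∭_V (∇·F) dV = ∫_0^{2π} ∫_0^{π} ∫_0^{2} (72ρ^2sin(φ)^2cos(θ)^2) · ρ^2 sin(φ) dρ dφ dθ.

Inner (ρ from 0 to 2): 2304sin(φ)^3cos(θ)^2/5.
Middle (φ from 0 to π): 3072cos(θ)^2/5.
Outer (θ from 0 to 2π): 3072π/5.

Therefore ∯_{∂V} F · n dS = 3072π/5.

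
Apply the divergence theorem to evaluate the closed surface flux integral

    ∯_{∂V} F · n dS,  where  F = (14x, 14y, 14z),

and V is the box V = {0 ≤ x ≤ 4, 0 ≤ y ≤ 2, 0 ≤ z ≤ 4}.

By the divergence theorem,

    ∯_{∂V} F · n dS = ∭_V (∇ · F) dV.

Compute the divergence:
    ∇ · F = ∂F_x/∂x + ∂F_y/∂y + ∂F_z/∂z = 14 + 14 + 14 = 42.

V is a rectangular box, so dV = dx dy dz with 0 ≤ x ≤ 4, 0 ≤ y ≤ 2, 0 ≤ z ≤ 4.

Integrate (42) over V as an iterated integral:

    ∭_V (∇·F) dV = ∫_0^{4} ∫_0^{2} ∫_0^{4} (42) dz dy dx.

Inner (z from 0 to 4): 168.
Middle (y from 0 to 2): 336.
Outer (x from 0 to 4): 1344.

Therefore ∯_{∂V} F · n dS = 1344.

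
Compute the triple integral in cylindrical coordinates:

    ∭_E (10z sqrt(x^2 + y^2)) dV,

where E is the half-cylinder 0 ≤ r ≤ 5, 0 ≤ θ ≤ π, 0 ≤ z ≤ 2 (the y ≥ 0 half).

In cylindrical coordinates, x = r cos(θ), y = r sin(θ), z = z, and dV = r dr dθ dz.

The integrand becomes 10r z, so

    ∭_E (10z sqrt(x^2 + y^2)) dV = ∫_{0}^{π} ∫_{0}^{5} ∫_{0}^{2} (10r z) · r dz dr dθ.

Inner (z): 20r^2.
Middle (r from 0 to 5): 2500/3.
Outer (θ): 2500π/3.

Therefore the triple integral equals 2500π/3.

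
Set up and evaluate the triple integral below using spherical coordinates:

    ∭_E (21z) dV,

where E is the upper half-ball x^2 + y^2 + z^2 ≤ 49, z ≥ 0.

In spherical coordinates, x = ρ sin(φ) cos(θ), y = ρ sin(φ) sin(θ), z = ρ cos(φ), and dV = ρ^2 sin(φ) dρ dφ dθ.

The integrand becomes 21ρ cos(φ), so

    ∭_E (21z) dV = ∫_{0}^{2π} ∫_{0}^{π/2} ∫_{0}^{7} (21ρ cos(φ)) · ρ^2 sin(φ) dρ dφ dθ.

Inner (ρ): 50421sin(2φ)/8.
Middle (φ): 50421/8.
Outer (θ): 50421π/4.

Therefore the triple integral equals 50421π/4.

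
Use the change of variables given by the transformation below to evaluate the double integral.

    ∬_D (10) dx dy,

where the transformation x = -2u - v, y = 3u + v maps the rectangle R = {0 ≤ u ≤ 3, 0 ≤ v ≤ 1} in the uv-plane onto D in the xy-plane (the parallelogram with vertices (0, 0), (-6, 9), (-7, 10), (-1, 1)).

Compute the Jacobian determinant of (x, y) with respect to (u, v):

    ∂(x,y)/∂(u,v) = | -2  -1 | = (-2)(1) - (-1)(3) = 1.
                   | 3  1 |

Its absolute value is |J| = 1 (the area scaling factor).

Substituting x = -2u - v, y = 3u + v into the integrand,

    10 → 10,

so the integral becomes

    ∬_R (10) · |J| du dv = ∫_0^3 ∫_0^1 (10) dv du.

Inner (v): 10.
Outer (u): 30.

Therefore ∬_D (10) dx dy = 30.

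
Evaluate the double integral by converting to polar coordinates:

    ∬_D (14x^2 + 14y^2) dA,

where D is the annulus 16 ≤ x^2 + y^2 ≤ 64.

The region D is 4 ≤ r ≤ 8, 0 ≤ θ ≤ 2π in polar coordinates, where x = r cos(θ), y = r sin(θ), and dA = r dr dθ.

Under the substitution, the integrand becomes 14r^2, so

    ∬_D (14x^2 + 14y^2) dA = ∫_{0}^{2π} ∫_{4}^{8} (14r^2) · r dr dθ.

Inner integral (in r): ∫_{4}^{8} (14r^2) · r dr = 13440.

Outer integral (in θ): ∫_{0}^{2π} (13440) dθ = 26880π.

Therefore ∬_D (14x^2 + 14y^2) dA = 26880π.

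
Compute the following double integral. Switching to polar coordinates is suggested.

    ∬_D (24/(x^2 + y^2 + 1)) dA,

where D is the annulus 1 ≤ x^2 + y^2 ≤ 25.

The region D is 1 ≤ r ≤ 5, 0 ≤ θ ≤ 2π in polar coordinates, where x = r cos(θ), y = r sin(θ), and dA = r dr dθ.

Under the substitution, the integrand becomes 24/(r^2 + 1), so

    ∬_D (24/(x^2 + y^2 + 1)) dA = ∫_{0}^{2π} ∫_{1}^{5} (24/(r^2 + 1)) · r dr dθ.

Inner integral (in r): ∫_{1}^{5} (24/(r^2 + 1)) · r dr = log(23298085122481).

Outer integral (in θ): ∫_{0}^{2π} (log(23298085122481)) dθ = 24π log(13).

Therefore ∬_D (24/(x^2 + y^2 + 1)) dA = 24π log(13).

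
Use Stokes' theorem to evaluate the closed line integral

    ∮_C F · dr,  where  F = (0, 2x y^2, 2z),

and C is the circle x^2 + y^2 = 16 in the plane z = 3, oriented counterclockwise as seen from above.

Let S be the flat disk x^2 + y^2 ≤ 16 in the plane z = 3, with upward unit normal n̂ = ẑ. By Stokes' theorem,

    ∮_C F · dr = ∬_S (∇ × F) · n̂ dS = ∬_D (curl F)_z dA,

where D is the disk x^2 + y^2 ≤ 16.

Compute the curl of F = (0, 2x y^2, 2z):
    (∇ × F)_x = ∂F_z/∂y - ∂F_y/∂z = 0,
    (∇ × F)_y = ∂F_x/∂z - ∂F_z/∂x = 0,
    (∇ × F)_z = ∂F_y/∂x - ∂F_x/∂y = 2y^2.

On z = 3, (curl F)_z = 2y^2.

Convert to polar (x = r cos θ, y = r sin θ, dA = r dr dθ); the integrand becomes 2r^2sin(θ)^2, so

    ∬_D (curl F)_z dA = ∫_0^{2π} ∫_0^{4} (2r^2sin(θ)^2) · r dr dθ.

Inner (r from 0 to 4): 128sin(θ)^2.
Outer (θ from 0 to 2π): 128π.

Therefore ∮_C F · dr = 128π.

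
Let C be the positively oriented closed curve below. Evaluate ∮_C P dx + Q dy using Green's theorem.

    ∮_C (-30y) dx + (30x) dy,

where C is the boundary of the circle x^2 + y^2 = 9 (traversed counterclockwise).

Green's theorem converts the closed line integral into a double integral over the enclosed region D:

    ∮_C P dx + Q dy = ∬_D (∂Q/∂x - ∂P/∂y) dA.

Here P = -30y, Q = 30x, so

    ∂Q/∂x = 30,    ∂P/∂y = -30,
    ∂Q/∂x - ∂P/∂y = 60.

D is the region x^2 + y^2 ≤ 9. Evaluating the double integral:

In polar coordinates (x = r cos θ, y = r sin θ, dA = r dr dθ) the integrand becomes 60, so

    ∬_D (60) dA = ∫_0^{2π} ∫_0^{3} (60) · r dr dθ.

Inner (r from 0 to 3): 270.
Outer (θ from 0 to 2π): 540π.

Therefore ∮_C P dx + Q dy = 540π.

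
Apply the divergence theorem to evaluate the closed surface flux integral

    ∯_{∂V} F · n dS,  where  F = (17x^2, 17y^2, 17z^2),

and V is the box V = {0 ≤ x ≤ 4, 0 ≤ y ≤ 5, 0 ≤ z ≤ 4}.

By the divergence theorem,

    ∯_{∂V} F · n dS = ∭_V (∇ · F) dV.

Compute the divergence:
    ∇ · F = ∂F_x/∂x + ∂F_y/∂y + ∂F_z/∂z = 34x + 34y + 34z.

V is a rectangular box, so dV = dx dy dz with 0 ≤ x ≤ 4, 0 ≤ y ≤ 5, 0 ≤ z ≤ 4.

Integrate (34x + 34y + 34z) over V as an iterated integral:

    ∭_V (∇·F) dV = ∫_0^{4} ∫_0^{5} ∫_0^{4} (34x + 34y + 34z) dz dy dx.

Inner (z from 0 to 4): 136x + 136y + 272.
Middle (y from 0 to 5): 680x + 3060.
Outer (x from 0 to 4): 17680.

Therefore ∯_{∂V} F · n dS = 17680.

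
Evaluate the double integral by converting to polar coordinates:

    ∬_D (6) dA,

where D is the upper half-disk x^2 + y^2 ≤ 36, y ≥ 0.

The region D is 0 ≤ r ≤ 6, 0 ≤ θ ≤ π in polar coordinates, where x = r cos(θ), y = r sin(θ), and dA = r dr dθ.

Under the substitution, the integrand becomes 6, so

    ∬_D (6) dA = ∫_{0}^{π} ∫_{0}^{6} (6) · r dr dθ.

Inner integral (in r): ∫_{0}^{6} (6) · r dr = 108.

Outer integral (in θ): ∫_{0}^{π} (108) dθ = 108π.

Therefore ∬_D (6) dA = 108π.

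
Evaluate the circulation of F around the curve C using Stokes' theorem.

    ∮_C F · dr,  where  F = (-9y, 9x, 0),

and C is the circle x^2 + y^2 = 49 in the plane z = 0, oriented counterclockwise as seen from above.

Let S be the flat disk x^2 + y^2 ≤ 49 in the plane z = 0, with upward unit normal n̂ = ẑ. By Stokes' theorem,

    ∮_C F · dr = ∬_S (∇ × F) · n̂ dS = ∬_D (curl F)_z dA,

where D is the disk x^2 + y^2 ≤ 49.

Compute the curl of F = (-9y, 9x, 0):
    (∇ × F)_x = ∂F_z/∂y - ∂F_y/∂z = 0,
    (∇ × F)_y = ∂F_x/∂z - ∂F_z/∂x = 0,
    (∇ × F)_z = ∂F_y/∂x - ∂F_x/∂y = 18.

On z = 0, (curl F)_z = 18.

Convert to polar (x = r cos θ, y = r sin θ, dA = r dr dθ); the integrand becomes 18, so

    ∬_D (curl F)_z dA = ∫_0^{2π} ∫_0^{7} (18) · r dr dθ.

Inner (r from 0 to 7): 441.
Outer (θ from 0 to 2π): 882π.

Therefore ∮_C F · dr = 882π.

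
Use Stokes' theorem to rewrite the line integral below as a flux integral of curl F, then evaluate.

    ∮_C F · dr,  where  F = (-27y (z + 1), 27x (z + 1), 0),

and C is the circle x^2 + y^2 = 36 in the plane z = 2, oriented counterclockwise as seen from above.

Let S be the flat disk x^2 + y^2 ≤ 36 in the plane z = 2, with upward unit normal n̂ = ẑ. By Stokes' theorem,

    ∮_C F · dr = ∬_S (∇ × F) · n̂ dS = ∬_D (curl F)_z dA,

where D is the disk x^2 + y^2 ≤ 36.

Compute the curl of F = (-27y (z + 1), 27x (z + 1), 0):
    (∇ × F)_x = ∂F_z/∂y - ∂F_y/∂z = -27x,
    (∇ × F)_y = ∂F_x/∂z - ∂F_z/∂x = -27y,
    (∇ × F)_z = ∂F_y/∂x - ∂F_x/∂y = 54z + 54.

On z = 2, (curl F)_z = 162.

Convert to polar (x = r cos θ, y = r sin θ, dA = r dr dθ); the integrand becomes 162, so

    ∬_D (curl F)_z dA = ∫_0^{2π} ∫_0^{6} (162) · r dr dθ.

Inner (r from 0 to 6): 2916.
Outer (θ from 0 to 2π): 5832π.

Therefore ∮_C F · dr = 5832π.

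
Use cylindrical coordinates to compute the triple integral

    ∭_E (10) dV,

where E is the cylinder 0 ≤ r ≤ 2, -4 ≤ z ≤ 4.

In cylindrical coordinates, x = r cos(θ), y = r sin(θ), z = z, and dV = r dr dθ dz.

The integrand becomes 10, so

    ∭_E (10) dV = ∫_{0}^{2π} ∫_{0}^{2} ∫_{-4}^{4} (10) · r dz dr dθ.

Inner (z): 80r.
Middle (r from 0 to 2): 160.
Outer (θ): 320π.

Therefore the triple integral equals 320π.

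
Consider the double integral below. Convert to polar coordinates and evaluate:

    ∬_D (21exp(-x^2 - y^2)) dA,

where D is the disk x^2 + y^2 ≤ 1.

The region D is 0 ≤ r ≤ 1, 0 ≤ θ ≤ 2π in polar coordinates, where x = r cos(θ), y = r sin(θ), and dA = r dr dθ.

Under the substitution, the integrand becomes 21exp(-r^2), so

    ∬_D (21exp(-x^2 - y^2)) dA = ∫_{0}^{2π} ∫_{0}^{1} (21exp(-r^2)) · r dr dθ.

Inner integral (in r): ∫_{0}^{1} (21exp(-r^2)) · r dr = 21/2 - 21exp(-1)/2.

Outer integral (in θ): ∫_{0}^{2π} (21/2 - 21exp(-1)/2) dθ = -21π exp(-1) + 21π.

Therefore ∬_D (21exp(-x^2 - y^2)) dA = -21π exp(-1) + 21π.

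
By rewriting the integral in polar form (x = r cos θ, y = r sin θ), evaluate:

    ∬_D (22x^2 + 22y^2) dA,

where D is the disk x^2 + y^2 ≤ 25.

The region D is 0 ≤ r ≤ 5, 0 ≤ θ ≤ 2π in polar coordinates, where x = r cos(θ), y = r sin(θ), and dA = r dr dθ.

Under the substitution, the integrand becomes 22r^2, so

    ∬_D (22x^2 + 22y^2) dA = ∫_{0}^{2π} ∫_{0}^{5} (22r^2) · r dr dθ.

Inner integral (in r): ∫_{0}^{5} (22r^2) · r dr = 6875/2.

Outer integral (in θ): ∫_{0}^{2π} (6875/2) dθ = 6875π.

Therefore ∬_D (22x^2 + 22y^2) dA = 6875π.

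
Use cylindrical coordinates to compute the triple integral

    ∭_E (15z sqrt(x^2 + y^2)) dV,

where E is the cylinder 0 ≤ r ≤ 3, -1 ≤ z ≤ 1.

In cylindrical coordinates, x = r cos(θ), y = r sin(θ), z = z, and dV = r dr dθ dz.

The integrand becomes 15r z, so

    ∭_E (15z sqrt(x^2 + y^2)) dV = ∫_{0}^{2π} ∫_{0}^{3} ∫_{-1}^{1} (15r z) · r dz dr dθ.

Inner (z): 0.
Middle (r from 0 to 3): 0.
Outer (θ): 0.

Therefore the triple integral equals 0.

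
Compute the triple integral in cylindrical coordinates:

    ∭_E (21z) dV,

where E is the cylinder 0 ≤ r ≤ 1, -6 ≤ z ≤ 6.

In cylindrical coordinates, x = r cos(θ), y = r sin(θ), z = z, and dV = r dr dθ dz.

The integrand becomes 21z, so

    ∭_E (21z) dV = ∫_{0}^{2π} ∫_{0}^{1} ∫_{-6}^{6} (21z) · r dz dr dθ.

Inner (z): 0.
Middle (r from 0 to 1): 0.
Outer (θ): 0.

Therefore the triple integral equals 0.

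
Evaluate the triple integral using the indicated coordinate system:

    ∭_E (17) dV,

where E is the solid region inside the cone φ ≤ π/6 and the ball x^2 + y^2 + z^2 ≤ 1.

In spherical coordinates, x = ρ sin(φ) cos(θ), y = ρ sin(φ) sin(θ), z = ρ cos(φ), and dV = ρ^2 sin(φ) dρ dφ dθ.

The integrand becomes 17, so

    ∭_E (17) dV = ∫_{0}^{2π} ∫_{0}^{π/6} ∫_{0}^{1} (17) · ρ^2 sin(φ) dρ dφ dθ.

Inner (ρ): 17sin(φ)/3.
Middle (φ): 17/3 - 17sqrt(3)/6.
Outer (θ): 17π (2 - sqrt(3))/3.

Therefore the triple integral equals 17π (2 - sqrt(3))/3.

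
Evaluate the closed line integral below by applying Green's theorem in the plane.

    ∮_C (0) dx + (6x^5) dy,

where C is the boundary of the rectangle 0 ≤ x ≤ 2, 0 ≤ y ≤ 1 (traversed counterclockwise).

Green's theorem converts the closed line integral into a double integral over the enclosed region D:

    ∮_C P dx + Q dy = ∬_D (∂Q/∂x - ∂P/∂y) dA.

Here P = 0, Q = 6x^5, so

    ∂Q/∂x = 30x^4,    ∂P/∂y = 0,
    ∂Q/∂x - ∂P/∂y = 30x^4.

D is the region 0 ≤ x ≤ 2, 0 ≤ y ≤ 1. Evaluating the double integral:

    ∬_D (30x^4) dA = ∫_0^{2} ∫_0^{1} (30x^4) dy dx.

Inner (y from 0 to 1): 30x^4.
Outer (x from 0 to 2): 192.

Therefore ∮_C P dx + Q dy = 192.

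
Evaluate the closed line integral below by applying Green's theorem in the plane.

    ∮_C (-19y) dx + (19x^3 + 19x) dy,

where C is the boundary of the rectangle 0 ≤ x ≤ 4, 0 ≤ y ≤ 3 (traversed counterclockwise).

Green's theorem converts the closed line integral into a double integral over the enclosed region D:

    ∮_C P dx + Q dy = ∬_D (∂Q/∂x - ∂P/∂y) dA.

Here P = -19y, Q = 19x^3 + 19x, so

    ∂Q/∂x = 57x^2 + 19,    ∂P/∂y = -19,
    ∂Q/∂x - ∂P/∂y = 57x^2 + 38.

D is the region 0 ≤ x ≤ 4, 0 ≤ y ≤ 3. Evaluating the double integral:

    ∬_D (57x^2 + 38) dA = ∫_0^{4} ∫_0^{3} (57x^2 + 38) dy dx.

Inner (y from 0 to 3): 171x^2 + 114.
Outer (x from 0 to 4): 4104.

Therefore ∮_C P dx + Q dy = 4104.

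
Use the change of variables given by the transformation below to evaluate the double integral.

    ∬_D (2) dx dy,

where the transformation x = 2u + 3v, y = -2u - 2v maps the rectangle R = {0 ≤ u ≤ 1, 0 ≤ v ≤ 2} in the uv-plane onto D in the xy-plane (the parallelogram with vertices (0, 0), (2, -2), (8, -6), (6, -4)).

Compute the Jacobian determinant of (x, y) with respect to (u, v):

    ∂(x,y)/∂(u,v) = | 2  3 | = (2)(-2) - (3)(-2) = 2.
                   | -2  -2 |

Its absolute value is |J| = 2 (the area scaling factor).

Substituting x = 2u + 3v, y = -2u - 2v into the integrand,

    2 → 2,

so the integral becomes

    ∬_R (2) · |J| du dv = ∫_0^1 ∫_0^2 (4) dv du.

Inner (v): 8.
Outer (u): 8.

Therefore ∬_D (2) dx dy = 8.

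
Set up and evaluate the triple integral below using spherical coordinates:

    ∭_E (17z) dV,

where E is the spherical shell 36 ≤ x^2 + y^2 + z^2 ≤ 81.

In spherical coordinates, x = ρ sin(φ) cos(θ), y = ρ sin(φ) sin(θ), z = ρ cos(φ), and dV = ρ^2 sin(φ) dρ dφ dθ.

The integrand becomes 17ρ cos(φ), so

    ∭_E (17z) dV = ∫_{0}^{2π} ∫_{0}^{π} ∫_{6}^{9} (17ρ cos(φ)) · ρ^2 sin(φ) dρ dφ dθ.

Inner (ρ): 89505sin(2φ)/8.
Middle (φ): 0.
Outer (θ): 0.

Therefore the triple integral equals 0.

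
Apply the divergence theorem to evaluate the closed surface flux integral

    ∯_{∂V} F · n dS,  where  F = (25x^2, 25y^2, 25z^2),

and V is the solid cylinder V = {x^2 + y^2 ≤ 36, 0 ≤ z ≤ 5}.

By the divergence theorem,

    ∯_{∂V} F · n dS = ∭_V (∇ · F) dV.

Compute the divergence:
    ∇ · F = ∂F_x/∂x + ∂F_y/∂y + ∂F_z/∂z = 50x + 50y + 50z.

In cylindrical coordinates, x = r cos(θ), y = r sin(θ), z = z, dV = r dr dθ dz, with 0 ≤ r ≤ 6, 0 ≤ θ ≤ 2π, 0 ≤ z ≤ 5.

The integrand, after substitution and multiplying by the volume element, becomes (50sqrt(2)r sin(θ + π/4) + 50z) · r, so

    ∭_V (∇·F) dV = ∫_0^{2π} ∫_0^{6} ∫_0^{5} (50sqrt(2)r sin(θ + π/4) + 50z) · r dz dr dθ.

Inner (z from 0 to 5): 125r (2sqrt(2)r sin(θ + π/4) + 5).
Middle (r from 0 to 6): 18000sqrt(2)sin(θ + π/4) + 11250.
Outer (θ from 0 to 2π): 22500π.

Therefore ∯_{∂V} F · n dS = 22500π.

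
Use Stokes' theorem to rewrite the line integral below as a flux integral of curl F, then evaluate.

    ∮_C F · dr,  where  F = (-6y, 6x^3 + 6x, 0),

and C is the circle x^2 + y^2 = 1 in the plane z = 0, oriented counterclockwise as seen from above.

Let S be the flat disk x^2 + y^2 ≤ 1 in the plane z = 0, with upward unit normal n̂ = ẑ. By Stokes' theorem,

    ∮_C F · dr = ∬_S (∇ × F) · n̂ dS = ∬_D (curl F)_z dA,

where D is the disk x^2 + y^2 ≤ 1.

Compute the curl of F = (-6y, 6x^3 + 6x, 0):
    (∇ × F)_x = ∂F_z/∂y - ∂F_y/∂z = 0,
    (∇ × F)_y = ∂F_x/∂z - ∂F_z/∂x = 0,
    (∇ × F)_z = ∂F_y/∂x - ∂F_x/∂y = 18x^2 + 12.

On z = 0, (curl F)_z = 18x^2 + 12.

Convert to polar (x = r cos θ, y = r sin θ, dA = r dr dθ); the integrand becomes 18r^2cos(θ)^2 + 12, so

    ∬_D (curl F)_z dA = ∫_0^{2π} ∫_0^{1} (18r^2cos(θ)^2 + 12) · r dr dθ.

Inner (r from 0 to 1): 9cos(θ)^2/2 + 6.
Outer (θ from 0 to 2π): 33π/2.

Therefore ∮_C F · dr = 33π/2.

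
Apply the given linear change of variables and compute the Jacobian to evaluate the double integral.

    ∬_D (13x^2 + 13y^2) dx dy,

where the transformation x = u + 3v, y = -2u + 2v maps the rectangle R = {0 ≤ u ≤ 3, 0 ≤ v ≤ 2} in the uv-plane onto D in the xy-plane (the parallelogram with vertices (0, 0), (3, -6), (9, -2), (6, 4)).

Compute the Jacobian determinant of (x, y) with respect to (u, v):

    ∂(x,y)/∂(u,v) = | 1  3 | = (1)(2) - (3)(-2) = 8.
                   | -2  2 |

Its absolute value is |J| = 8 (the area scaling factor).

Substituting x = u + 3v, y = -2u + 2v into the integrand,

    13x^2 + 13y^2 → 65u^2 - 26u v + 169v^2,

so the integral becomes

    ∬_R (65u^2 - 26u v + 169v^2) · |J| du dv = ∫_0^3 ∫_0^2 (520u^2 - 208u v + 1352v^2) dv du.

Inner (v): 1040u^2 - 416u + 10816/3.
Outer (u): 18304.

Therefore ∬_D (13x^2 + 13y^2) dx dy = 18304.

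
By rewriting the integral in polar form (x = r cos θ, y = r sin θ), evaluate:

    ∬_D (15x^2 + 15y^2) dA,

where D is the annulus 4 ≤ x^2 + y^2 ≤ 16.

The region D is 2 ≤ r ≤ 4, 0 ≤ θ ≤ 2π in polar coordinates, where x = r cos(θ), y = r sin(θ), and dA = r dr dθ.

Under the substitution, the integrand becomes 15r^2, so

    ∬_D (15x^2 + 15y^2) dA = ∫_{0}^{2π} ∫_{2}^{4} (15r^2) · r dr dθ.

Inner integral (in r): ∫_{2}^{4} (15r^2) · r dr = 900.

Outer integral (in θ): ∫_{0}^{2π} (900) dθ = 1800π.

Therefore ∬_D (15x^2 + 15y^2) dA = 1800π.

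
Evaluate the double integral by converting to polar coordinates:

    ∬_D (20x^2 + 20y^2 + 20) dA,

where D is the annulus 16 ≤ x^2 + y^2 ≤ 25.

The region D is 4 ≤ r ≤ 5, 0 ≤ θ ≤ 2π in polar coordinates, where x = r cos(θ), y = r sin(θ), and dA = r dr dθ.

Under the substitution, the integrand becomes 20r^2 + 20, so

    ∬_D (20x^2 + 20y^2 + 20) dA = ∫_{0}^{2π} ∫_{4}^{5} (20r^2 + 20) · r dr dθ.

Inner integral (in r): ∫_{4}^{5} (20r^2 + 20) · r dr = 1935.

Outer integral (in θ): ∫_{0}^{2π} (1935) dθ = 3870π.

Therefore ∬_D (20x^2 + 20y^2 + 20) dA = 3870π.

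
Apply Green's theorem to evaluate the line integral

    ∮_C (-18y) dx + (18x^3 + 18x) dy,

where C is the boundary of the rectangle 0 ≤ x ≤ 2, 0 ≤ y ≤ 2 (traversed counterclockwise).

Green's theorem converts the closed line integral into a double integral over the enclosed region D:

    ∮_C P dx + Q dy = ∬_D (∂Q/∂x - ∂P/∂y) dA.

Here P = -18y, Q = 18x^3 + 18x, so

    ∂Q/∂x = 54x^2 + 18,    ∂P/∂y = -18,
    ∂Q/∂x - ∂P/∂y = 54x^2 + 36.

D is the region 0 ≤ x ≤ 2, 0 ≤ y ≤ 2. Evaluating the double integral:

    ∬_D (54x^2 + 36) dA = ∫_0^{2} ∫_0^{2} (54x^2 + 36) dy dx.

Inner (y from 0 to 2): 108x^2 + 72.
Outer (x from 0 to 2): 432.

Therefore ∮_C P dx + Q dy = 432.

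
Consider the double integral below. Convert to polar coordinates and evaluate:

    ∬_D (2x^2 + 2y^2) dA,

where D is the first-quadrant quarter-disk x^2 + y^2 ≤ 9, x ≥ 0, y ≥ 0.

The region D is 0 ≤ r ≤ 3, 0 ≤ θ ≤ π/2 in polar coordinates, where x = r cos(θ), y = r sin(θ), and dA = r dr dθ.

Under the substitution, the integrand becomes 2r^2, so

    ∬_D (2x^2 + 2y^2) dA = ∫_{0}^{π/2} ∫_{0}^{3} (2r^2) · r dr dθ.

Inner integral (in r): ∫_{0}^{3} (2r^2) · r dr = 81/2.

Outer integral (in θ): ∫_{0}^{π/2} (81/2) dθ = 81π/4.

Therefore ∬_D (2x^2 + 2y^2) dA = 81π/4.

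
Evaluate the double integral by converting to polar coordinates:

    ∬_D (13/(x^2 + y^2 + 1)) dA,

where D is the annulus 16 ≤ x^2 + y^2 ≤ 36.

The region D is 4 ≤ r ≤ 6, 0 ≤ θ ≤ 2π in polar coordinates, where x = r cos(θ), y = r sin(θ), and dA = r dr dθ.

Under the substitution, the integrand becomes 13/(r^2 + 1), so

    ∬_D (13/(x^2 + y^2 + 1)) dA = ∫_{0}^{2π} ∫_{4}^{6} (13/(r^2 + 1)) · r dr dθ.

Inner integral (in r): ∫_{4}^{6} (13/(r^2 + 1)) · r dr = log(2565726409sqrt(629)/410338673).

Outer integral (in θ): ∫_{0}^{2π} (log(2565726409sqrt(629)/410338673)) dθ = log((2565726409sqrt(629)/410338673)^(2π)).

Therefore ∬_D (13/(x^2 + y^2 + 1)) dA = log((2565726409sqrt(629)/410338673)^(2π)).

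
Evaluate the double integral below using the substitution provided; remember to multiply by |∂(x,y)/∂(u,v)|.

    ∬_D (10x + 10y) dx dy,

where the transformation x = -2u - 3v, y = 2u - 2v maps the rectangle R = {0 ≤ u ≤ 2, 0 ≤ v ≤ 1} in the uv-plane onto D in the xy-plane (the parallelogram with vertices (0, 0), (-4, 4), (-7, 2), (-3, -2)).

Compute the Jacobian determinant of (x, y) with respect to (u, v):

    ∂(x,y)/∂(u,v) = | -2  -3 | = (-2)(-2) - (-3)(2) = 10.
                   | 2  -2 |

Its absolute value is |J| = 10 (the area scaling factor).

Substituting x = -2u - 3v, y = 2u - 2v into the integrand,

    10x + 10y → -50v,

so the integral becomes

    ∬_R (-50v) · |J| du dv = ∫_0^2 ∫_0^1 (-500v) dv du.

Inner (v): -250.
Outer (u): -500.

Therefore ∬_D (10x + 10y) dx dy = -500.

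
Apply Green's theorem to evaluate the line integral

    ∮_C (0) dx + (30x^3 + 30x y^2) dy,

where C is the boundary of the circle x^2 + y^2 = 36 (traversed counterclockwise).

Green's theorem converts the closed line integral into a double integral over the enclosed region D:

    ∮_C P dx + Q dy = ∬_D (∂Q/∂x - ∂P/∂y) dA.

Here P = 0, Q = 30x^3 + 30x y^2, so

    ∂Q/∂x = 90x^2 + 30y^2,    ∂P/∂y = 0,
    ∂Q/∂x - ∂P/∂y = 90x^2 + 30y^2.

D is the region x^2 + y^2 ≤ 36. Evaluating the double integral:

In polar coordinates (x = r cos θ, y = r sin θ, dA = r dr dθ) the integrand becomes 30r^2(cos(2θ) + 2), so

    ∬_D (90x^2 + 30y^2) dA = ∫_0^{2π} ∫_0^{6} (30r^2(cos(2θ) + 2)) · r dr dθ.

Inner (r from 0 to 6): 9720cos(2θ) + 19440.
Outer (θ from 0 to 2π): 38880π.

Therefore ∮_C P dx + Q dy = 38880π.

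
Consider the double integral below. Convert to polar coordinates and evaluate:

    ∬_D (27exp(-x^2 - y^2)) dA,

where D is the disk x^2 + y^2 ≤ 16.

The region D is 0 ≤ r ≤ 4, 0 ≤ θ ≤ 2π in polar coordinates, where x = r cos(θ), y = r sin(θ), and dA = r dr dθ.

Under the substitution, the integrand becomes 27exp(-r^2), so

    ∬_D (27exp(-x^2 - y^2)) dA = ∫_{0}^{2π} ∫_{0}^{4} (27exp(-r^2)) · r dr dθ.

Inner integral (in r): ∫_{0}^{4} (27exp(-r^2)) · r dr = 27/2 - 27exp(-16)/2.

Outer integral (in θ): ∫_{0}^{2π} (27/2 - 27exp(-16)/2) dθ = -27π exp(-16) + 27π.

Therefore ∬_D (27exp(-x^2 - y^2)) dA = -27π exp(-16) + 27π.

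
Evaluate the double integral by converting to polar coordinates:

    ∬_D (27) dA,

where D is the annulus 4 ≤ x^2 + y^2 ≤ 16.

The region D is 2 ≤ r ≤ 4, 0 ≤ θ ≤ 2π in polar coordinates, where x = r cos(θ), y = r sin(θ), and dA = r dr dθ.

Under the substitution, the integrand becomes 27, so

    ∬_D (27) dA = ∫_{0}^{2π} ∫_{2}^{4} (27) · r dr dθ.

Inner integral (in r): ∫_{2}^{4} (27) · r dr = 162.

Outer integral (in θ): ∫_{0}^{2π} (162) dθ = 324π.

Therefore ∬_D (27) dA = 324π.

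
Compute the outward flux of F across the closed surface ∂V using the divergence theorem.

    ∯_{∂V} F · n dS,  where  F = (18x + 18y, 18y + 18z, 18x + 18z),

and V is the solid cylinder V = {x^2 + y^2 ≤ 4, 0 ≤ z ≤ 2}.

By the divergence theorem,

    ∯_{∂V} F · n dS = ∭_V (∇ · F) dV.

Compute the divergence:
    ∇ · F = ∂F_x/∂x + ∂F_y/∂y + ∂F_z/∂z = 18 + 18 + 18 = 54.

In cylindrical coordinates, x = r cos(θ), y = r sin(θ), z = z, dV = r dr dθ dz, with 0 ≤ r ≤ 2, 0 ≤ θ ≤ 2π, 0 ≤ z ≤ 2.

The integrand, after substitution and multiplying by the volume element, becomes (54) · r, so

    ∭_V (∇·F) dV = ∫_0^{2π} ∫_0^{2} ∫_0^{2} (54) · r dz dr dθ.

Inner (z from 0 to 2): 108r.
Middle (r from 0 to 2): 216.
Outer (θ from 0 to 2π): 432π.

Therefore ∯_{∂V} F · n dS = 432π.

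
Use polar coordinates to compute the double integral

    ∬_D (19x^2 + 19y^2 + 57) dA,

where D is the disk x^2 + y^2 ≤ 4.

The region D is 0 ≤ r ≤ 2, 0 ≤ θ ≤ 2π in polar coordinates, where x = r cos(θ), y = r sin(θ), and dA = r dr dθ.

Under the substitution, the integrand becomes 19r^2 + 57, so

    ∬_D (19x^2 + 19y^2 + 57) dA = ∫_{0}^{2π} ∫_{0}^{2} (19r^2 + 57) · r dr dθ.

Inner integral (in r): ∫_{0}^{2} (19r^2 + 57) · r dr = 190.

Outer integral (in θ): ∫_{0}^{2π} (190) dθ = 380π.

Therefore ∬_D (19x^2 + 19y^2 + 57) dA = 380π.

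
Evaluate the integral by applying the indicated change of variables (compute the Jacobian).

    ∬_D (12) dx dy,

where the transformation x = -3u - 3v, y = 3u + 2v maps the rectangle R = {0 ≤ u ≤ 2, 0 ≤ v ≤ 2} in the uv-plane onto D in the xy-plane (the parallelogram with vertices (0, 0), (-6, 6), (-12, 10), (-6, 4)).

Compute the Jacobian determinant of (x, y) with respect to (u, v):

    ∂(x,y)/∂(u,v) = | -3  -3 | = (-3)(2) - (-3)(3) = 3.
                   | 3  2 |

Its absolute value is |J| = 3 (the area scaling factor).

Substituting x = -3u - 3v, y = 3u + 2v into the integrand,

    12 → 12,

so the integral becomes

    ∬_R (12) · |J| du dv = ∫_0^2 ∫_0^2 (36) dv du.

Inner (v): 72.
Outer (u): 144.

Therefore ∬_D (12) dx dy = 144.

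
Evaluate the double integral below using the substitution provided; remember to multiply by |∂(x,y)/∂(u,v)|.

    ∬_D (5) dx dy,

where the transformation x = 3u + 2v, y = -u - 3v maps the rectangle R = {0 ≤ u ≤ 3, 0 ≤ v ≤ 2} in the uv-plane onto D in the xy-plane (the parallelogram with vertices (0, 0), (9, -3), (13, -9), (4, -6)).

Compute the Jacobian determinant of (x, y) with respect to (u, v):

    ∂(x,y)/∂(u,v) = | 3  2 | = (3)(-3) - (2)(-1) = -7.
                   | -1  -3 |

Its absolute value is |J| = 7 (the area scaling factor).

Substituting x = 3u + 2v, y = -u - 3v into the integrand,

    5 → 5,

so the integral becomes

    ∬_R (5) · |J| du dv = ∫_0^3 ∫_0^2 (35) dv du.

Inner (v): 70.
Outer (u): 210.

Therefore ∬_D (5) dx dy = 210.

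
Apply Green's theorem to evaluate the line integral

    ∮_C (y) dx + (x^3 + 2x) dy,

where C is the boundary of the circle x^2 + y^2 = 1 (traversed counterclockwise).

Green's theorem converts the closed line integral into a double integral over the enclosed region D:

    ∮_C P dx + Q dy = ∬_D (∂Q/∂x - ∂P/∂y) dA.

Here P = y, Q = x^3 + 2x, so

    ∂Q/∂x = 3x^2 + 2,    ∂P/∂y = 1,
    ∂Q/∂x - ∂P/∂y = 3x^2 + 1.

D is the region x^2 + y^2 ≤ 1. Evaluating the double integral:

In polar coordinates (x = r cos θ, y = r sin θ, dA = r dr dθ) the integrand becomes 3r^2cos(θ)^2 + 1, so

    ∬_D (3x^2 + 1) dA = ∫_0^{2π} ∫_0^{1} (3r^2cos(θ)^2 + 1) · r dr dθ.

Inner (r from 0 to 1): 3cos(θ)^2/4 + 1/2.
Outer (θ from 0 to 2π): 7π/4.

Therefore ∮_C P dx + Q dy = 7π/4.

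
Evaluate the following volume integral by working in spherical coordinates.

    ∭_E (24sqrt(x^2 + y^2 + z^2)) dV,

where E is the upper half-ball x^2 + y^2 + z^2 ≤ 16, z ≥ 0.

In spherical coordinates, x = ρ sin(φ) cos(θ), y = ρ sin(φ) sin(θ), z = ρ cos(φ), and dV = ρ^2 sin(φ) dρ dφ dθ.

The integrand becomes 24ρ, so

    ∭_E (24sqrt(x^2 + y^2 + z^2)) dV = ∫_{0}^{2π} ∫_{0}^{π/2} ∫_{0}^{4} (24ρ) · ρ^2 sin(φ) dρ dφ dθ.

Inner (ρ): 1536sin(φ).
Middle (φ): 1536.
Outer (θ): 3072π.

Therefore the triple integral equals 3072π.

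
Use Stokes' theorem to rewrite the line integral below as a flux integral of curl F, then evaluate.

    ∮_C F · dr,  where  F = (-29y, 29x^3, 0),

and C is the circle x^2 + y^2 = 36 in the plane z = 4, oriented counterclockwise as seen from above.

Let S be the flat disk x^2 + y^2 ≤ 36 in the plane z = 4, with upward unit normal n̂ = ẑ. By Stokes' theorem,

    ∮_C F · dr = ∬_S (∇ × F) · n̂ dS = ∬_D (curl F)_z dA,

where D is the disk x^2 + y^2 ≤ 36.

Compute the curl of F = (-29y, 29x^3, 0):
    (∇ × F)_x = ∂F_z/∂y - ∂F_y/∂z = 0,
    (∇ × F)_y = ∂F_x/∂z - ∂F_z/∂x = 0,
    (∇ × F)_z = ∂F_y/∂x - ∂F_x/∂y = 87x^2 + 29.

On z = 4, (curl F)_z = 87x^2 + 29.

Convert to polar (x = r cos θ, y = r sin θ, dA = r dr dθ); the integrand becomes 87r^2cos(θ)^2 + 29, so

    ∬_D (curl F)_z dA = ∫_0^{2π} ∫_0^{6} (87r^2cos(θ)^2 + 29) · r dr dθ.

Inner (r from 0 to 6): 28188cos(θ)^2 + 522.
Outer (θ from 0 to 2π): 29232π.

Therefore ∮_C F · dr = 29232π.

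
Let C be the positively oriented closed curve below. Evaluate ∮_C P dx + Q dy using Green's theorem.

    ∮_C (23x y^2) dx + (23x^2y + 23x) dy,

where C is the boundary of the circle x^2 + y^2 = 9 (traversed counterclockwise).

Green's theorem converts the closed line integral into a double integral over the enclosed region D:

    ∮_C P dx + Q dy = ∬_D (∂Q/∂x - ∂P/∂y) dA.

Here P = 23x y^2, Q = 23x^2y + 23x, so

    ∂Q/∂x = 46x y + 23,    ∂P/∂y = 46x y,
    ∂Q/∂x - ∂P/∂y = 23.

D is the region x^2 + y^2 ≤ 9. Evaluating the double integral:

In polar coordinates (x = r cos θ, y = r sin θ, dA = r dr dθ) the integrand becomes 23, so

    ∬_D (23) dA = ∫_0^{2π} ∫_0^{3} (23) · r dr dθ.

Inner (r from 0 to 3): 207/2.
Outer (θ from 0 to 2π): 207π.

Therefore ∮_C P dx + Q dy = 207π.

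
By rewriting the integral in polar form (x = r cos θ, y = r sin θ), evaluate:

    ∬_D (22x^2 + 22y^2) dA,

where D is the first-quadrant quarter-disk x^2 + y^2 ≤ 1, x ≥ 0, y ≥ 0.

The region D is 0 ≤ r ≤ 1, 0 ≤ θ ≤ π/2 in polar coordinates, where x = r cos(θ), y = r sin(θ), and dA = r dr dθ.

Under the substitution, the integrand becomes 22r^2, so

    ∬_D (22x^2 + 22y^2) dA = ∫_{0}^{π/2} ∫_{0}^{1} (22r^2) · r dr dθ.

Inner integral (in r): ∫_{0}^{1} (22r^2) · r dr = 11/2.

Outer integral (in θ): ∫_{0}^{π/2} (11/2) dθ = 11π/4.

Therefore ∬_D (22x^2 + 22y^2) dA = 11π/4.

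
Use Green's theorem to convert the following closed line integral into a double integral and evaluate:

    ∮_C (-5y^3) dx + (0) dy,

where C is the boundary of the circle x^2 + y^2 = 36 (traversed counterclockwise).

Green's theorem converts the closed line integral into a double integral over the enclosed region D:

    ∮_C P dx + Q dy = ∬_D (∂Q/∂x - ∂P/∂y) dA.

Here P = -5y^3, Q = 0, so

    ∂Q/∂x = 0,    ∂P/∂y = -15y^2,
    ∂Q/∂x - ∂P/∂y = 15y^2.

D is the region x^2 + y^2 ≤ 36. Evaluating the double integral:

In polar coordinates (x = r cos θ, y = r sin θ, dA = r dr dθ) the integrand becomes 15r^2sin(θ)^2, so

    ∬_D (15y^2) dA = ∫_0^{2π} ∫_0^{6} (15r^2sin(θ)^2) · r dr dθ.

Inner (r from 0 to 6): 4860sin(θ)^2.
Outer (θ from 0 to 2π): 4860π.

Therefore ∮_C P dx + Q dy = 4860π.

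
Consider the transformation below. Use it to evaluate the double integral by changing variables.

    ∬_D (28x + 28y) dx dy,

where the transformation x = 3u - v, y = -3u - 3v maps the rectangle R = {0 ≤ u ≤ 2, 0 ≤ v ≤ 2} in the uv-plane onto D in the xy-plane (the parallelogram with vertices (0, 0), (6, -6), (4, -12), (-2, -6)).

Compute the Jacobian determinant of (x, y) with respect to (u, v):

    ∂(x,y)/∂(u,v) = | 3  -1 | = (3)(-3) - (-1)(-3) = -12.
                   | -3  -3 |

Its absolute value is |J| = 12 (the area scaling factor).

Substituting x = 3u - v, y = -3u - 3v into the integrand,

    28x + 28y → -112v,

so the integral becomes

    ∬_R (-112v) · |J| du dv = ∫_0^2 ∫_0^2 (-1344v) dv du.

Inner (v): -2688.
Outer (u): -5376.

Therefore ∬_D (28x + 28y) dx dy = -5376.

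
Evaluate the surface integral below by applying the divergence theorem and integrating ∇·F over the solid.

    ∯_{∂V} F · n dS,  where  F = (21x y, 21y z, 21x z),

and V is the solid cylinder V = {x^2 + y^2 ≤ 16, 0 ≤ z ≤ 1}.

By the divergence theorem,

    ∯_{∂V} F · n dS = ∭_V (∇ · F) dV.

Compute the divergence:
    ∇ · F = ∂F_x/∂x + ∂F_y/∂y + ∂F_z/∂z = 21y + 21z + 21x = 21x + 21y + 21z.

In cylindrical coordinates, x = r cos(θ), y = r sin(θ), z = z, dV = r dr dθ dz, with 0 ≤ r ≤ 4, 0 ≤ θ ≤ 2π, 0 ≤ z ≤ 1.

The integrand, after substitution and multiplying by the volume element, becomes (21sqrt(2)r sin(θ + π/4) + 21z) · r, so

    ∭_V (∇·F) dV = ∫_0^{2π} ∫_0^{4} ∫_0^{1} (21sqrt(2)r sin(θ + π/4) + 21z) · r dz dr dθ.

Inner (z from 0 to 1): 21r (2sqrt(2)r sin(θ + π/4) + 1)/2.
Middle (r from 0 to 4): 448sqrt(2)sin(θ + π/4) + 84.
Outer (θ from 0 to 2π): 168π.

Therefore ∯_{∂V} F · n dS = 168π.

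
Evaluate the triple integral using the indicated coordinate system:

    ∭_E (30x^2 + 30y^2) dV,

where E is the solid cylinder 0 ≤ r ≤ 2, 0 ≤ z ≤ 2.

In cylindrical coordinates, x = r cos(θ), y = r sin(θ), z = z, and dV = r dr dθ dz.

The integrand becomes 30r^2, so

    ∭_E (30x^2 + 30y^2) dV = ∫_{0}^{2π} ∫_{0}^{2} ∫_{0}^{2} (30r^2) · r dz dr dθ.

Inner (z): 60r^3.
Middle (r from 0 to 2): 240.
Outer (θ): 480π.

Therefore the triple integral equals 480π.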